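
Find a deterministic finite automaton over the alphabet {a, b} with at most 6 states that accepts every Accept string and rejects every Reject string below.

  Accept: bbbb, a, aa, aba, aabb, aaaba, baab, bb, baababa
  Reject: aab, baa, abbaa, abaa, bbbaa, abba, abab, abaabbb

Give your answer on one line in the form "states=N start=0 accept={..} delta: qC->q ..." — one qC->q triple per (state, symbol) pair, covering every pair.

states=5 start=0 accept={0,2,4} delta: 0a->0 0b->1 1a->2 1b->2 2a->3 2b->1 3a->1 3b->4 4a->0 4b->0

Fold the examples into a partial DFA from state 0: repeatedly fix the first undefined (state, symbol) met by the shortest-then-alphabetical prefix, trying targets in increasing order and rejecting any under which an Accept and a Reject string meet in one state with the same remainder; add a state when all current targets are rejected. Accepting states are where Accept strings end.
a: 0a undefined. 0a->0: ok.
b: 0b undefined. 0b->0: no, bbbb/aab meet in 0. Open state 1: 0b->1.
ba: 1a undefined. 1a->0: no, a/baa meet in 0. 1a->1: no, bbbb/abaabbb meet in 1 with "bbb" left. Open state 2: 1a->2.
bb: 1b undefined. 1b->0: no, bbbb/abbaa meet in 0. 1b->1: no, bbbb/aab meet in 1. 1b->2: ok.
baa: 2a undefined. 2a->0: no, a/baa meet in 0. 2a->1: no, bbbb/abaabbb meet in 2 with "bb" left. 2a->2: no, aba/baa meet in 2. Open state 3: 2a->3.
bbb: 2b undefined. 2b->0: no, bbbb/aab meet in 1. 2b->1: ok.
baab: 3b undefined. 3b->0: no, bbbb/abaabbb meet in 2. 3b->1: no, baab/aab meet in 1. 3b->2: no, bbbb/abaabbb meet in 2. 3b->3: no, baab/baa meet in 3. Open state 4: 3b->4.
abbaa: 3a undefined. 3a->0: no, a/abbaa meet in 0. 3a->1: ok.
baaba: 4a undefined. 4a->0: ok.
abaabb: 4b undefined. 4b->0: ok.
All examples now run through 5 states with every (state, symbol) defined. Accept strings end in {0,2,4}, Reject strings end in {1,3}; accept={0,2,4}.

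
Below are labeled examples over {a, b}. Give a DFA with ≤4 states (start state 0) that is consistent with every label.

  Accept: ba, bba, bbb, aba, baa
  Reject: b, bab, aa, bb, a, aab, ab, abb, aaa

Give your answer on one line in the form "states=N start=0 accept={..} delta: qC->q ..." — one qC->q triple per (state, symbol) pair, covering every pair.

State merging on the prefix tree: take the shortest (then alphabetical) example prefix whose next move is undefined and point that move at state 0, else 1, else 2, ...; a target is out if some Accept/Reject pair would then sit in one state with the same input left (inseparable). If every existing state is out, open a new one.
a: 0a undefined. 0a->0: ok.
b: 0b undefined. 0b->0: no, ba/b meet in 0. Open state 1: 0b->1.
ba: 1a undefined. 1a->0: no, ba/aa meet in 0. 1a->1: no, ba/b meet in 1. Open state 2: 1a->2.
bb: 1b undefined. 1b->0: no, bba/aa meet in 0. 1b->1: no, bbb/b meet in 1. 1b->2: no, ba/bb meet in 2. Open state 3: 1b->3.
baa: 2a undefined. 2a->0: no, baa/aa meet in 0. 2a->1: no, baa/b meet in 1. 2a->2: ok.
bab: 2b undefined. 2b->0: ok.
bba: 3a undefined. 3a->0: no, bba/bab meet in 0. 3a->1: no, bba/b meet in 1. 3a->2: ok.
bbb: 3b undefined. 3b->0: no, bbb/bab meet in 0. 3b->1: no, bbb/b meet in 1. 3b->2: ok.
All examples now run through 4 states with every (state, symbol) defined. Accept strings end in {2}, Reject strings end in {0,1,3}; accept={2}.

states=4 start=0 accept={2} delta: 0a->0 0b->1 1a->2 1b->3 2a->2 2b->0 3a->2 3b->2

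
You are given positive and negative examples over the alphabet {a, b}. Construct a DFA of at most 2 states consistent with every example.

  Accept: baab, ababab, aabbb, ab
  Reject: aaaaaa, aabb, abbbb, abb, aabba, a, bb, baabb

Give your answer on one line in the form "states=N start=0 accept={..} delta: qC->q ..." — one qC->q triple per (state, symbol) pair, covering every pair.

states=2 start=0 accept={1} delta: 0a->0 0b->1 1a->0 1b->0

Grow the machine one transition at a time. Run the examples from 0; the earliest place one falls off (shortest prefix, ties alphabetical) gets sent to the lowest-numbered state that keeps every Accept/Reject pair distinguishable — a pair clashes when both reach the same state with identical unread suffix — and to a fresh state only if none does.
a: 0a undefined. 0a->0: ok.
b: 0b undefined. 0b->0: no, baab/aaaaaa meet in 0. Open state 1: 0b->1.
ba: 1a undefined. 1a->0: ok.
bb: 1b undefined. 1b->0: ok.
All examples now run through 2 states with every (state, symbol) defined. Accept strings end in {1}, Reject strings end in {0}; accept={1}.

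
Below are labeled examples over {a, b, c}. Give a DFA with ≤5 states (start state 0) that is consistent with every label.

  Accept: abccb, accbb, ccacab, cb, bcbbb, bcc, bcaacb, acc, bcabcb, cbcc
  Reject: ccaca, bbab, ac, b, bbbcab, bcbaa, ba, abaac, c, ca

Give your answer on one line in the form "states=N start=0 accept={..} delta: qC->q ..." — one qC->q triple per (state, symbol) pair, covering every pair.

states=3 start=0 accept={2} delta: 0a->0 0b->0 0c->1 1a->0 1b->2 1c->2 2a->1 2b->2 2c->1

Grow the machine one transition at a time. Run the examples from 0; the earliest place one falls off (shortest prefix, ties alphabetical) gets sent to the lowest-numbered state that keeps every Accept/Reject pair distinguishable — a pair clashes when both reach the same state with identical unread suffix — and to a fresh state only if none does.
a: 0a undefined. 0a->0: ok.
b: 0b undefined. 0b->0: ok.
c: 0c undefined. 0c->0: no, abccb/ccaca meet in 0. Open state 1: 0c->1.
ca: 1a undefined. 1a->0: ok.
cb: 1b undefined. 1b->0: no, cb/bbab meet in 0. 1b->1: no, cb/ac meet in 1. Open state 2: 1b->2.
cc: 1c undefined. 1c->0: no, abccb/ccaca meet in 0. 1c->1: no, ccacab/ccaca meet in 0. 1c->2: ok.
cbc: 2c undefined. 2c->0: no, cbcc/ac meet in 1. 2c->1: ok.
cca: 2a undefined. 2a->0: no, ccacab/ccaca meet in 0. 2a->1: ok.
accb: 2b undefined. 2b->0: no, abccb/bbab meet in 0. 2b->1: no, abccb/ccaca meet in 1. 2b->2: ok.
All examples now run through 3 states with every (state, symbol) defined. Accept strings end in {2}, Reject strings end in {0,1}; accept={2}.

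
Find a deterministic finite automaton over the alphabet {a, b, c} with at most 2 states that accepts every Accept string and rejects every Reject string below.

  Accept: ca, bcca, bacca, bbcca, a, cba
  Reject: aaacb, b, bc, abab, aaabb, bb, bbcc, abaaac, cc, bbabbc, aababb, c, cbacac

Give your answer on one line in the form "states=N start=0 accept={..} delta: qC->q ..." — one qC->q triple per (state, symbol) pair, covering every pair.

Fold the examples into a partial DFA from state 0: repeatedly fix the first undefined (state, symbol) met by the shortest-then-alphabetical prefix, trying targets in increasing order and rejecting any under which an Accept and a Reject string meet in one state with the same remainder; add a state when all current targets are rejected. Accepting states are where Accept strings end.
a: 0a undefined. 0a->0: ok.
b: 0b undefined. 0b->0: no, a/b meet in 0. Open state 1: 0b->1.
c: 0c undefined. 0c->0: no, ca/cc meet in 0. 0c->1: ok.
ba: 1a undefined. 1a->0: ok.
bb: 1b undefined. 1b->0: no, ca/aaacb meet in 0. 1b->1: ok.
bc: 1c undefined. 1c->0: no, ca/bc meet in 0. 1c->1: ok.
All examples now run through 2 states with every (state, symbol) defined. Accept strings end in {0}, Reject strings end in {1}; accept={0}.

states=2 start=0 accept={0} delta: 0a->0 0b->1 0c->1 1a->0 1b->1 1c->1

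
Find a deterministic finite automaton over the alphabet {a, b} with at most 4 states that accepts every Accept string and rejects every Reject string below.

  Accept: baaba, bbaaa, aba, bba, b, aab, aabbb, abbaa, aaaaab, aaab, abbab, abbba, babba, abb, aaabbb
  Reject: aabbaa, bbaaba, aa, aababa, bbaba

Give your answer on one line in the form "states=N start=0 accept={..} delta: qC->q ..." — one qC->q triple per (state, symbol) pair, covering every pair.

State merging on the prefix tree: take the shortest (then alphabetical) example prefix whose next move is undefined and point that move at state 0, else 1, else 2, ...; a target is out if some Accept/Reject pair would then sit in one state with the same input left (inseparable). If every existing state is out, open a new one.
a: 0a undefined. 0a->0: no, abbaa/aabbaa meet in 0 with "bbaa" left. Open state 1: 0a->1.
b: 0b undefined. 0b->0: no, baaba/bbaaba meet in 1 with "aba" left. 0b->1: ok.
aa: 1a undefined. 1a->0: ok.
ab: 1b undefined. 1b->0: no, baaba/bbaba meet in 1. 1b->1: no, baaba/bbaaba meet in 0. Open state 2: 1b->2.
aba: 2a undefined. 2a->0: no, baaba/bbaaba meet in 0. 2a->1: no, baaba/bbaba meet in 1. 2a->2: no, baaba/aabbaa meet in 2. Open state 3: 2a->3.
abb: 2b undefined. 2b->0: no, aabbb/aa meet in 0. 2b->1: ok.
bbaa: 3a undefined. 3a->0: ok.
bbab: 3b undefined. 3b->0: no, bbaaa/bbaba meet in 1. 3b->1: ok.
All examples now run through 4 states with every (state, symbol) defined. Accept strings end in {1,2,3}, Reject strings end in {0}; accept={1,2,3}.

states=4 start=0 accept={1,2,3} delta: 0a->1 0b->1 1a->0 1b->2 2a->3 2b->1 3a->0 3b->1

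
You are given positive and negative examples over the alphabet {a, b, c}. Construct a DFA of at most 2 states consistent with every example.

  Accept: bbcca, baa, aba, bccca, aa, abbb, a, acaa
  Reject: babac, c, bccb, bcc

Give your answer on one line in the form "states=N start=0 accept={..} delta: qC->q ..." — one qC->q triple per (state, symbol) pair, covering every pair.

Grow the machine one transition at a time. Run the examples from 0; the earliest place one falls off (shortest prefix, ties alphabetical) gets sent to the lowest-numbered state that keeps every Accept/Reject pair distinguishable — a pair clashes when both reach the same state with identical unread suffix — and to a fresh state only if none does.
a: 0a undefined. 0a->0: ok.
b: 0b undefined. 0b->0: ok.
c: 0c undefined. 0c->0: no, bbcca/babac meet in 0. Open state 1: 0c->1.
aca: 1a undefined. 1a->0: ok.
bcc: 1c undefined. 1c->0: no, bbcca/bccb meet in 0. 1c->1: ok.
bccb: 1b undefined. 1b->0: no, bbcca/bccb meet in 0. 1b->1: ok.
All examples now run through 2 states with every (state, symbol) defined. Accept strings end in {0}, Reject strings end in {1}; accept={0}.

states=2 start=0 accept={0} delta: 0a->0 0b->0 0c->1 1a->0 1b->1 1c->1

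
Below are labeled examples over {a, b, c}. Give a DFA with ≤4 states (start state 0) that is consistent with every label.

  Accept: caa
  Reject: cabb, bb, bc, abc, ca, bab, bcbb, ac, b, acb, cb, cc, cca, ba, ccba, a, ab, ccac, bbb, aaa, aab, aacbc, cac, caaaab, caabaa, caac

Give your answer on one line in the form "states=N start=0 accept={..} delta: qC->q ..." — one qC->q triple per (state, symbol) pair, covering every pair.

states=4 start=0 accept={3} delta: 0a->0 0b->0 0c->1 1a->2 1b->0 1c->0 2a->3 2b->0 2c->0 3a->0 3b->0 3c->0

State merging on the prefix tree: take the shortest (then alphabetical) example prefix whose next move is undefined and point that move at state 0, else 1, else 2, ...; a target is out if some Accept/Reject pair would then sit in one state with the same input left (inseparable). If every existing state is out, open a new one.
a: 0a undefined. 0a->0: ok.
b: 0b undefined. 0b->0: ok.
c: 0c undefined. 0c->0: no, caa/cabb meet in 0. Open state 1: 0c->1.
ca: 1a undefined. 1a->0: no, caa/cabb meet in 0. 1a->1: no, caa/bc meet in 1. Open state 2: 1a->2.
cb: 1b undefined. 1b->0: ok.
cc: 1c undefined. 1c->0: ok.
caa: 2a undefined. 2a->0: no, caa/bb meet in 0. 2a->1: no, caa/bc meet in 1. 2a->2: no, caa/ca meet in 2. Open state 3: 2a->3.
cab: 2b undefined. 2b->0: ok.
cac: 2c undefined. 2c->0: ok.
caaa: 3a undefined. 3a->0: ok.
caab: 3b undefined. 3b->0: ok.
caac: 3c undefined. 3c->0: ok.
All examples now run through 4 states with every (state, symbol) defined. Accept strings end in {3}, Reject strings end in {0,1,2}; accept={3}.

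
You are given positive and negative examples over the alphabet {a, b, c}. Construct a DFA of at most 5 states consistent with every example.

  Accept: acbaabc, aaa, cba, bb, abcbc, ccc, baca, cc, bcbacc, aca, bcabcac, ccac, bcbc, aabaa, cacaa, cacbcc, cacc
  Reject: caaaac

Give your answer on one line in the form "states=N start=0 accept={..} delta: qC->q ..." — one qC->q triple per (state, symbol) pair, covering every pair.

State merging on the prefix tree: take the shortest (then alphabetical) example prefix whose next move is undefined and point that move at state 0, else 1, else 2, ...; a target is out if some Accept/Reject pair would then sit in one state with the same input left (inseparable). If every existing state is out, open a new one.
a: 0a undefined. 0a->0: ok.
b: 0b undefined. 0b->0: ok.
c: 0c undefined. 0c->0: no, acbaabc/caaaac meet in 0. Open state 1: 0c->1.
ca: 1a undefined. 1a->0: no, bcabcac/caaaac meet in 1. 1a->1: no, cc/caaaac meet in 1 with "c" left. Open state 2: 1a->2.
cb: 1b undefined. 1b->0: ok.
cc: 1c undefined. 1c->0: ok.
caa: 2a undefined. 2a->0: no, acbaabc/caaaac meet in 1. 2a->1: no, aaa/caaaac meet in 0. 2a->2: ok.
cac: 2c undefined. 2c->0: no, aaa/caaaac meet in 0. 2c->1: no, acbaabc/caaaac meet in 1. 2c->2: no, baca/caaaac meet in 2. Open state 3: 2c->3.
bcab: 2b undefined. 2b->0: no, bcabcac/caaaac meet in 3. 2b->1: ok.
caca: 3a undefined. 3a->0: ok.
cacb: 3b undefined. 3b->0: ok.
cacc: 3c undefined. 3c->0: ok.
All examples now run through 4 states with every (state, symbol) defined. Accept strings end in {0,1,2}, Reject strings end in {3}; accept={0,1,2}.

states=4 start=0 accept={0,1,2} delta: 0a->0 0b->0 0c->1 1a->2 1b->0 1c->0 2a->2 2b->1 2c->3 3a->0 3b->0 3c->0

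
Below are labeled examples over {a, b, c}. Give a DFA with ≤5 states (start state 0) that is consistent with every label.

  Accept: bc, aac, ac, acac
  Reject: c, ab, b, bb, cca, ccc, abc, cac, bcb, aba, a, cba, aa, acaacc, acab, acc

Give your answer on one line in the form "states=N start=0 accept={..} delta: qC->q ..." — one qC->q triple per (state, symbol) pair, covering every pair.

states=4 start=0 accept={3} delta: 0a->1 0b->1 0c->2 1a->1 1b->0 1c->3 2a->0 2b->0 2c->0 3a->1 3b->0 3c->0

Grow the machine one transition at a time. Run the examples from 0; the earliest place one falls off (shortest prefix, ties alphabetical) gets sent to the lowest-numbered state that keeps every Accept/Reject pair distinguishable — a pair clashes when both reach the same state with identical unread suffix — and to a fresh state only if none does.
a: 0a undefined. 0a->0: no, bc/abc meet in 0 with "bc" left. Open state 1: 0a->1.
b: 0b undefined. 0b->0: no, bc/c meet in 0 with "c" left. 0b->1: ok.
c: 0c undefined. 0c->0: no, bc/cac meet in 1 with "c" left. 0c->1: no, aac/cac meet in 1 with "ac" left. Open state 2: 0c->2.
aa: 1a undefined. 1a->0: no, aac/c meet in 2. 1a->1: ok.
ab: 1b undefined. 1b->0: ok.
ac: 1c undefined. 1c->0: no, bc/ab meet in 0. 1c->1: no, bc/b meet in 1. 1c->2: no, bc/c meet in 2. Open state 3: 1c->3.
ca: 2a undefined. 2a->0: ok.
cb: 2b undefined. 2b->0: ok.
cc: 2c undefined. 2c->0: ok.
aca: 3a undefined. 3a->0: no, acac/c meet in 2. 3a->1: ok.
acc: 3c undefined. 3c->0: ok.
bcb: 3b undefined. 3b->0: ok.
All examples now run through 4 states with every (state, symbol) defined. Accept strings end in {3}, Reject strings end in {0,1,2}; accept={3}.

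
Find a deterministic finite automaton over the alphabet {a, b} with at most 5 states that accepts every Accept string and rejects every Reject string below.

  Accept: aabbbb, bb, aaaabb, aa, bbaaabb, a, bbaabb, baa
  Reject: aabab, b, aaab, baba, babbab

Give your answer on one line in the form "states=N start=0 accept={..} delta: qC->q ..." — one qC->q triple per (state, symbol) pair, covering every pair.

states=3 start=0 accept={0} delta: 0a->0 0b->1 1a->2 1b->0 2a->0 2b->1

State merging on the prefix tree: take the shortest (then alphabetical) example prefix whose next move is undefined and point that move at state 0, else 1, else 2, ...; a target is out if some Accept/Reject pair would then sit in one state with the same input left (inseparable). If every existing state is out, open a new one.
a: 0a undefined. 0a->0: ok.
b: 0b undefined. 0b->0: no, aabbbb/aabab meet in 0. Open state 1: 0b->1.
ba: 1a undefined. 1a->0: no, aa/baba meet in 0. 1a->1: no, bb/aabab meet in 1 with "b" left. Open state 2: 1a->2.
bb: 1b undefined. 1b->0: ok.
baa: 2a undefined. 2a->0: ok.
bab: 2b undefined. 2b->0: no, aabbbb/aabab meet in 0. 2b->1: ok.
All examples now run through 3 states with every (state, symbol) defined. Accept strings end in {0}, Reject strings end in {1,2}; accept={0}.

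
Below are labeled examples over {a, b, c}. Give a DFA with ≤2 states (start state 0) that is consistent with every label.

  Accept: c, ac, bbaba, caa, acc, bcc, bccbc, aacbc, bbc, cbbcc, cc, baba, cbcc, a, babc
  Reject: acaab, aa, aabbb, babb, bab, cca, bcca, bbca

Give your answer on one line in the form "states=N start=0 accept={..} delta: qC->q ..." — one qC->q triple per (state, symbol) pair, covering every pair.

states=2 start=0 accept={1} delta: 0a->1 0b->0 0c->1 1a->0 1b->0 1c->1

State merging on the prefix tree: take the shortest (then alphabetical) example prefix whose next move is undefined and point that move at state 0, else 1, else 2, ...; a target is out if some Accept/Reject pair would then sit in one state with the same input left (inseparable). If every existing state is out, open a new one.
a: 0a undefined. 0a->0: no, a/aa meet in 0. Open state 1: 0a->1.
b: 0b undefined. 0b->0: ok.
c: 0c undefined. 0c->0: no, caa/aa meet in 1 with "a" left. 0c->1: ok.
aa: 1a undefined. 1a->0: ok.
ac: 1c undefined. 1c->0: no, c/cca meet in 1. 1c->1: ok.
cb: 1b undefined. 1b->0: ok.
All examples now run through 2 states with every (state, symbol) defined. Accept strings end in {1}, Reject strings end in {0}; accept={1}.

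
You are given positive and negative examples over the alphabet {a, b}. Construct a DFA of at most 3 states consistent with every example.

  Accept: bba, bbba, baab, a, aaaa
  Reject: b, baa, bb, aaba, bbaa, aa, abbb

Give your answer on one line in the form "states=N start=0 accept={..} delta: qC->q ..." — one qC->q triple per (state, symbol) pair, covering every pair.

Grow the machine one transition at a time. Run the examples from 0; the earliest place one falls off (shortest prefix, ties alphabetical) gets sent to the lowest-numbered state that keeps every Accept/Reject pair distinguishable — a pair clashes when both reach the same state with identical unread suffix — and to a fresh state only if none does.
a: 0a undefined. 0a->0: no, a/aa meet in 0. Open state 1: 0a->1.
b: 0b undefined. 0b->0: ok.
aa: 1a undefined. 1a->0: no, bba/aaba meet in 1. 1a->1: no, bba/baa meet in 1. Open state 2: 1a->2.
ab: 1b undefined. 1b->0: ok.
aaa: 2a undefined. 2a->0: ok.
aab: 2b undefined. 2b->0: no, bba/aaba meet in 1. 2b->1: ok.
All examples now run through 3 states with every (state, symbol) defined. Accept strings end in {1}, Reject strings end in {0,2}; accept={1}.

states=3 start=0 accept={1} delta: 0a->1 0b->0 1a->2 1b->0 2a->0 2b->1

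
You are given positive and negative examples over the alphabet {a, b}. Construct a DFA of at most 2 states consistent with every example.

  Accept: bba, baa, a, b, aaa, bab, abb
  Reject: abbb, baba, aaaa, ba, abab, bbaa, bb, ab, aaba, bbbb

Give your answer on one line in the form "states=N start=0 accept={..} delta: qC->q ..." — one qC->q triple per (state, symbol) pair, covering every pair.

Fold the examples into a partial DFA from state 0: repeatedly fix the first undefined (state, symbol) met by the shortest-then-alphabetical prefix, trying targets in increasing order and rejecting any under which an Accept and a Reject string meet in one state with the same remainder; add a state when all current targets are rejected. Accepting states are where Accept strings end.
a: 0a undefined. 0a->0: no, a/aaaa meet in 0. Open state 1: 0a->1.
b: 0b undefined. 0b->0: no, bba/ba meet in 1. 0b->1: ok.
aa: 1a undefined. 1a->0: ok.
ab: 1b undefined. 1b->0: ok.
All examples now run through 2 states with every (state, symbol) defined. Accept strings end in {1}, Reject strings end in {0}; accept={1}.

states=2 start=0 accept={1} delta: 0a->1 0b->1 1a->0 1b->0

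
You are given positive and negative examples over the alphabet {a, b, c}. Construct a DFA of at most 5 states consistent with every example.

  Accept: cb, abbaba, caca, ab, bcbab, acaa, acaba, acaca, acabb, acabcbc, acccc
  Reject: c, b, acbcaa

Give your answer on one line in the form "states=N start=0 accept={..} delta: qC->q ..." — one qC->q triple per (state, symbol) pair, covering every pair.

states=4 start=0 accept={2,3} delta: 0a->1 0b->0 0c->1 1a->1 1b->2 1c->2 2a->3 2b->0 2c->0 3a->2 3b->3 3c->3

Fold the examples into a partial DFA from state 0: repeatedly fix the first undefined (state, symbol) met by the shortest-then-alphabetical prefix, trying targets in increasing order and rejecting any under which an Accept and a Reject string meet in one state with the same remainder; add a state when all current targets are rejected. Accepting states are where Accept strings end.
a: 0a undefined. 0a->0: no, ab/b meet in 0 with "b" left. Open state 1: 0a->1.
b: 0b undefined. 0b->0: ok.
c: 0c undefined. 0c->0: no, cb/c meet in 0. 0c->1: ok.
ab: 1b undefined. 1b->0: no, cb/b meet in 0. 1b->1: no, cb/c meet in 1. Open state 2: 1b->2.
ac: 1c undefined. 1c->0: no, acaca/c meet in 1. 1c->1: no, acccc/c meet in 1. 1c->2: ok.
ca: 1a undefined. 1a->0: no, caca/b meet in 0. 1a->1: ok.
abb: 2b undefined. 2b->0: ok.
aca: 2a undefined. 2a->0: no, abbaba/b meet in 0. 2a->1: no, abbaba/c meet in 1. 2a->2: no, bcbab/b meet in 0. Open state 3: 2a->3.
acc: 2c undefined. 2c->0: ok.
acaa: 3a undefined. 3a->0: no, acaa/b meet in 0. 3a->1: no, acaa/c meet in 1. 3a->2: ok.
acab: 3b undefined. 3b->0: no, bcbab/b meet in 0. 3b->1: no, bcbab/c meet in 1. 3b->2: no, acabb/b meet in 0. 3b->3: ok.
acac: 3c undefined. 3c->0: no, acaca/c meet in 1. 3c->1: no, acaca/c meet in 1. 3c->2: no, acabcbc/c meet in 1. 3c->3: ok.
All examples now run through 4 states with every (state, symbol) defined. Accept strings end in {2,3}, Reject strings end in {0,1}; accept={2,3}.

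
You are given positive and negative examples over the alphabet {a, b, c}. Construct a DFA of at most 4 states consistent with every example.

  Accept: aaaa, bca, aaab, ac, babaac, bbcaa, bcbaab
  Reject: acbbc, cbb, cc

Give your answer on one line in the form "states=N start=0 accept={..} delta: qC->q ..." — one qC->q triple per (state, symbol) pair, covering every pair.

Fold the examples into a partial DFA from state 0: repeatedly fix the first undefined (state, symbol) met by the shortest-then-alphabetical prefix, trying targets in increasing order and rejecting any under which an Accept and a Reject string meet in one state with the same remainder; add a state when all current targets are rejected. Accepting states are where Accept strings end.
a: 0a undefined. 0a->0: ok.
b: 0b undefined. 0b->0: ok.
c: 0c undefined. 0c->0: no, aaaa/acbbc meet in 0. Open state 1: 0c->1.
cb: 1b undefined. 1b->0: no, aaaa/cbb meet in 0. 1b->1: no, ac/cbb meet in 1. Open state 2: 1b->2.
cc: 1c undefined. 1c->0: no, aaaa/cc meet in 0. 1c->1: no, ac/cc meet in 1. 1c->2: ok.
bca: 1a undefined. 1a->0: ok.
cbb: 2b undefined. 2b->0: no, aaaa/cbb meet in 0. 2b->1: no, ac/cbb meet in 1. 2b->2: ok.
bcba: 2a undefined. 2a->0: ok.
acbbc: 2c undefined. 2c->0: no, aaaa/acbbc meet in 0. 2c->1: no, ac/acbbc meet in 1. 2c->2: ok.
All examples now run through 3 states with every (state, symbol) defined. Accept strings end in {0,1}, Reject strings end in {2}; accept={0,1}.

states=3 start=0 accept={0,1} delta: 0a->0 0b->0 0c->1 1a->0 1b->2 1c->2 2a->0 2b->2 2c->2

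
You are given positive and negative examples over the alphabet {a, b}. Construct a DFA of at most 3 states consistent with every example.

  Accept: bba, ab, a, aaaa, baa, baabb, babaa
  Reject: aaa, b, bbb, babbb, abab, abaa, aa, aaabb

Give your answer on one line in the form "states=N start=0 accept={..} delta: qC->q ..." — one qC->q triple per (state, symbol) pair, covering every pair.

State merging on the prefix tree: take the shortest (then alphabetical) example prefix whose next move is undefined and point that move at state 0, else 1, else 2, ...; a target is out if some Accept/Reject pair would then sit in one state with the same input left (inseparable). If every existing state is out, open a new one.
a: 0a undefined. 0a->0: no, ab/b meet in 0 with "b" left. Open state 1: 0a->1.
b: 0b undefined. 0b->0: no, baa/aa meet in 1 with "a" left. 0b->1: no, a/b meet in 1. Open state 2: 0b->2.
aa: 1a undefined. 1a->0: no, a/aaa meet in 1. 1a->1: no, a/aaa meet in 1. 1a->2: ok.
ab: 1b undefined. 1b->0: no, ab/abab meet in 0. 1b->1: ok.
ba: 2a undefined. 2a->0: ok.
bb: 2b undefined. 2b->0: ok.
All examples now run through 3 states with every (state, symbol) defined. Accept strings end in {1}, Reject strings end in {0,2}; accept={1}.

states=3 start=0 accept={1} delta: 0a->1 0b->2 1a->2 1b->1 2a->0 2b->0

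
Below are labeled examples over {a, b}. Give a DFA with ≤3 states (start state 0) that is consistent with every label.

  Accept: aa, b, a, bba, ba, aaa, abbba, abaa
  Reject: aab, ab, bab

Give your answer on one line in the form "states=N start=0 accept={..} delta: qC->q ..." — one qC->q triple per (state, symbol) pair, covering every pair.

states=3 start=0 accept={0,1} delta: 0a->1 0b->0 1a->1 1b->2 2a->0 2b->0

State merging on the prefix tree: take the shortest (then alphabetical) example prefix whose next move is undefined and point that move at state 0, else 1, else 2, ...; a target is out if some Accept/Reject pair would then sit in one state with the same input left (inseparable). If every existing state is out, open a new one.
a: 0a undefined. 0a->0: no, b/aab meet in 0 with "b" left. Open state 1: 0a->1.
b: 0b undefined. 0b->0: ok.
aa: 1a undefined. 1a->0: no, aa/aab meet in 0. 1a->1: ok.
ab: 1b undefined. 1b->0: no, b/aab meet in 0. 1b->1: no, aa/aab meet in 1. Open state 2: 1b->2.
aba: 2a undefined. 2a->0: ok.
abb: 2b undefined. 2b->0: ok.
All examples now run through 3 states with every (state, symbol) defined. Accept strings end in {0,1}, Reject strings end in {2}; accept={0,1}.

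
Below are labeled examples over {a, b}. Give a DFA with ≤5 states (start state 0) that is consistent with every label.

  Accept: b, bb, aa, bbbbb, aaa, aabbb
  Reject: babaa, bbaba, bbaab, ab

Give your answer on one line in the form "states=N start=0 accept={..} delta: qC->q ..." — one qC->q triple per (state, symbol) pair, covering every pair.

states=3 start=0 accept={0,1} delta: 0a->1 0b->0 1a->1 1b->2 2a->2 2b->0

Fold the examples into a partial DFA from state 0: repeatedly fix the first undefined (state, symbol) met by the shortest-then-alphabetical prefix, trying targets in increasing order and rejecting any under which an Accept and a Reject string meet in one state with the same remainder; add a state when all current targets are rejected. Accepting states are where Accept strings end.
a: 0a undefined. 0a->0: no, b/ab meet in 0 with "b" left. Open state 1: 0a->1.
b: 0b undefined. 0b->0: ok.
aa: 1a undefined. 1a->0: no, b/bbaab meet in 0. 1a->1: ok.
ab: 1b undefined. 1b->0: no, b/bbaab meet in 0. 1b->1: no, aa/babaa meet in 1. Open state 2: 1b->2.
aabb: 2b undefined. 2b->0: ok.
baba: 2a undefined. 2a->0: no, b/bbaba meet in 0. 2a->1: no, aa/babaa meet in 1. 2a->2: ok.
All examples now run through 3 states with every (state, symbol) defined. Accept strings end in {0,1}, Reject strings end in {2}; accept={0,1}.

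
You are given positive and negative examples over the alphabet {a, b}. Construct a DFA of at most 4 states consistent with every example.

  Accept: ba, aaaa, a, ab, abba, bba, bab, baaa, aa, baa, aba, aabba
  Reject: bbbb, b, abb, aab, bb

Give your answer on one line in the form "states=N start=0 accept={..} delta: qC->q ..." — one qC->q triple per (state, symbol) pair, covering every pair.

State merging on the prefix tree: take the shortest (then alphabetical) example prefix whose next move is undefined and point that move at state 0, else 1, else 2, ...; a target is out if some Accept/Reject pair would then sit in one state with the same input left (inseparable). If every existing state is out, open a new one.
a: 0a undefined. 0a->0: no, ab/b meet in 0 with "b" left. Open state 1: 0a->1.
b: 0b undefined. 0b->0: ok.
aa: 1a undefined. 1a->0: no, aaaa/bbbb meet in 0. 1a->1: no, ab/aab meet in 1 with "b" left. Open state 2: 1a->2.
ab: 1b undefined. 1b->0: no, ab/bbbb meet in 0. 1b->1: no, ba/abb meet in 1. 1b->2: ok.
aaa: 2a undefined. 2a->0: no, baaa/bbbb meet in 0. 2a->1: ok.
aab: 2b undefined. 2b->0: ok.
All examples now run through 3 states with every (state, symbol) defined. Accept strings end in {1,2}, Reject strings end in {0}; accept={1,2}.

states=3 start=0 accept={1,2} delta: 0a->1 0b->0 1a->2 1b->2 2a->1 2b->0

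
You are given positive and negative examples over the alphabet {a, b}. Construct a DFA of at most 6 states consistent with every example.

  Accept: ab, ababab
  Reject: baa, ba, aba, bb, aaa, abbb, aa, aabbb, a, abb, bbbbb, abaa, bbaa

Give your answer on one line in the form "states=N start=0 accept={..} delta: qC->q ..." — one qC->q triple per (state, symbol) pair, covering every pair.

Grow the machine one transition at a time. Run the examples from 0; the earliest place one falls off (shortest prefix, ties alphabetical) gets sent to the lowest-numbered state that keeps every Accept/Reject pair distinguishable — a pair clashes when both reach the same state with identical unread suffix — and to a fresh state only if none does.
a: 0a undefined. 0a->0: ok.
b: 0b undefined. 0b->0: no, ab/baa meet in 0. Open state 1: 0b->1.
ba: 1a undefined. 1a->0: ok.
bb: 1b undefined. 1b->0: no, ab/abbb meet in 1. 1b->1: no, ab/bb meet in 1. Open state 2: 1b->2.
bba: 2a undefined. 2a->0: ok.
bbb: 2b undefined. 2b->0: ok.
All examples now run through 3 states with every (state, symbol) defined. Accept strings end in {1}, Reject strings end in {0,2}; accept={1}.

states=3 start=0 accept={1} delta: 0a->0 0b->1 1a->0 1b->2 2a->0 2b->0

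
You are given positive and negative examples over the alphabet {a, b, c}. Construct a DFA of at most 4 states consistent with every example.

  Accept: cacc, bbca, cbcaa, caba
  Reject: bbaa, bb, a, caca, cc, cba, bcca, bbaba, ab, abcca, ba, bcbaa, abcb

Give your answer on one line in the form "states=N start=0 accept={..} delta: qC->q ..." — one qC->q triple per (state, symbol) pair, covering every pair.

State merging on the prefix tree: take the shortest (then alphabetical) example prefix whose next move is undefined and point that move at state 0, else 1, else 2, ...; a target is out if some Accept/Reject pair would then sit in one state with the same input left (inseparable). If every existing state is out, open a new one.
a: 0a undefined. 0a->0: ok.
b: 0b undefined. 0b->0: ok.
c: 0c undefined. 0c->0: no, cacc/bbaa meet in 0. Open state 1: 0c->1.
ca: 1a undefined. 1a->0: no, cacc/cc meet in 1 with "c" left. 1a->1: no, caba/cba meet in 1 with "ba" left. Open state 2: 1a->2.
cb: 1b undefined. 1b->0: ok.
cc: 1c undefined. 1c->0: ok.
cab: 2b undefined. 2b->0: no, caba/bbaa meet in 0. 2b->1: ok.
cac: 2c undefined. 2c->0: ok.
cbcaa: 2a undefined. 2a->0: no, cbcaa/bbaa meet in 0. 2a->1: ok.
All examples now run through 3 states with every (state, symbol) defined. Accept strings end in {1,2}, Reject strings end in {0}; accept={1,2}.

states=3 start=0 accept={1,2} delta: 0a->0 0b->0 0c->1 1a->2 1b->0 1c->0 2a->1 2b->1 2c->0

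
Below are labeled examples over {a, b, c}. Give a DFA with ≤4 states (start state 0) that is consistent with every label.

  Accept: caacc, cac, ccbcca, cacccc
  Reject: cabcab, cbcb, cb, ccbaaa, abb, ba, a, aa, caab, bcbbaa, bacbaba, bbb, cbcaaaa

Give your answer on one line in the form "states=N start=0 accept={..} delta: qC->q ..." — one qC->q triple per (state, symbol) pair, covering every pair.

states=3 start=0 accept={1,2} delta: 0a->0 0b->0 0c->1 1a->0 1b->0 1c->2 2a->1 2b->0 2c->0

State merging on the prefix tree: take the shortest (then alphabetical) example prefix whose next move is undefined and point that move at state 0, else 1, else 2, ...; a target is out if some Accept/Reject pair would then sit in one state with the same input left (inseparable). If every existing state is out, open a new one.
a: 0a undefined. 0a->0: ok.
b: 0b undefined. 0b->0: ok.
c: 0c undefined. 0c->0: no, caacc/cabcab meet in 0. Open state 1: 0c->1.
ca: 1a undefined. 1a->0: ok.
cb: 1b undefined. 1b->0: ok.
cc: 1c undefined. 1c->0: no, caacc/cabcab meet in 0. 1c->1: no, ccbcca/cabcab meet in 0. Open state 2: 1c->2.
ccb: 2b undefined. 2b->0: ok.
caccc: 2c undefined. 2c->0: ok.
ccbcca: 2a undefined. 2a->0: no, ccbcca/cabcab meet in 0. 2a->1: ok.
All examples now run through 3 states with every (state, symbol) defined. Accept strings end in {1,2}, Reject strings end in {0}; accept={1,2}.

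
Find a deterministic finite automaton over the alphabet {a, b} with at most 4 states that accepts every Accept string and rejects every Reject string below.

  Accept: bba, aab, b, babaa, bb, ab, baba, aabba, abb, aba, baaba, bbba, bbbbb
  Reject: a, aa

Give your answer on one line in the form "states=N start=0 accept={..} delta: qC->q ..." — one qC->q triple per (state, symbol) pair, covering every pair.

Fold the examples into a partial DFA from state 0: repeatedly fix the first undefined (state, symbol) met by the shortest-then-alphabetical prefix, trying targets in increasing order and rejecting any under which an Accept and a Reject string meet in one state with the same remainder; add a state when all current targets are rejected. Accepting states are where Accept strings end.
a: 0a undefined. 0a->0: ok.
b: 0b undefined. 0b->0: no, bba/a meet in 0. Open state 1: 0b->1.
ba: 1a undefined. 1a->0: no, babaa/a meet in 0. 1a->1: ok.
bb: 1b undefined. 1b->0: no, bba/a meet in 0. 1b->1: ok.
All examples now run through 2 states with every (state, symbol) defined. Accept strings end in {1}, Reject strings end in {0}; accept={1}.

states=2 start=0 accept={1} delta: 0a->0 0b->1 1a->1 1b->1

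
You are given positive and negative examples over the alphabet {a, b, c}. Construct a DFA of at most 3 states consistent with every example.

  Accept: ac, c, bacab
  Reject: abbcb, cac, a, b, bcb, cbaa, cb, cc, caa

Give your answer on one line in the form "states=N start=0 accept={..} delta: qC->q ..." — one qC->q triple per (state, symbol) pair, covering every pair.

states=3 start=0 accept={1} delta: 0a->0 0b->0 0c->1 1a->2 1b->0 1c->0 2a->0 2b->1 2c->0

Grow the machine one transition at a time. Run the examples from 0; the earliest place one falls off (shortest prefix, ties alphabetical) gets sent to the lowest-numbered state that keeps every Accept/Reject pair distinguishable — a pair clashes when both reach the same state with identical unread suffix — and to a fresh state only if none does.
a: 0a undefined. 0a->0: ok.
b: 0b undefined. 0b->0: ok.
c: 0c undefined. 0c->0: no, ac/abbcb meet in 0. Open state 1: 0c->1.
ca: 1a undefined. 1a->0: no, ac/cac meet in 1. 1a->1: no, ac/caa meet in 1. Open state 2: 1a->2.
cb: 1b undefined. 1b->0: ok.
cc: 1c undefined. 1c->0: ok.
caa: 2a undefined. 2a->0: ok.
cac: 2c undefined. 2c->0: ok.
bacab: 2b undefined. 2b->0: no, bacab/abbcb meet in 0. 2b->1: ok.
All examples now run through 3 states with every (state, symbol) defined. Accept strings end in {1}, Reject strings end in {0}; accept={1}.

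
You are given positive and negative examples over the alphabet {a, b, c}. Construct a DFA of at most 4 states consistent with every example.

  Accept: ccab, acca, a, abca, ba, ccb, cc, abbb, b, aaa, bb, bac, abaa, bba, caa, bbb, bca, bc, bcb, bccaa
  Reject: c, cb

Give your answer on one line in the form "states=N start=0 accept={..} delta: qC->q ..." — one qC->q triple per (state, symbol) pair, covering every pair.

Grow the machine one transition at a time. Run the examples from 0; the earliest place one falls off (shortest prefix, ties alphabetical) gets sent to the lowest-numbered state that keeps every Accept/Reject pair distinguishable — a pair clashes when both reach the same state with identical unread suffix — and to a fresh state only if none does.
a: 0a undefined. 0a->0: ok.
b: 0b undefined. 0b->0: no, bac/c meet in 0 with "c" left. Open state 1: 0b->1.
c: 0c undefined. 0c->0: no, ccab/cb meet in 1. 0c->1: no, b/c meet in 1. Open state 2: 0c->2.
ba: 1a undefined. 1a->0: no, bac/c meet in 2. 1a->1: ok.
bb: 1b undefined. 1b->0: ok.
bc: 1c undefined. 1c->0: ok.
ca: 2a undefined. 2a->0: ok.
cb: 2b undefined. 2b->0: no, a/cb meet in 0. 2b->1: no, ba/cb meet in 1. 2b->2: ok.
cc: 2c undefined. 2c->0: ok.
All examples now run through 3 states with every (state, symbol) defined. Accept strings end in {0,1}, Reject strings end in {2}; accept={0,1}.

states=3 start=0 accept={0,1} delta: 0a->0 0b->1 0c->2 1a->1 1b->0 1c->0 2a->0 2b->2 2c->0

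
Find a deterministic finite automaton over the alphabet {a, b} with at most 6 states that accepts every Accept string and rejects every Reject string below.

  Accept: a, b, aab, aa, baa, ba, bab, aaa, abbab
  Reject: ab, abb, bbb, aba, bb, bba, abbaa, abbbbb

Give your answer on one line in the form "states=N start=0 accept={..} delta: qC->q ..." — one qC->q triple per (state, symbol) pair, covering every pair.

Grow the machine one transition at a time. Run the examples from 0; the earliest place one falls off (shortest prefix, ties alphabetical) gets sent to the lowest-numbered state that keeps every Accept/Reject pair distinguishable — a pair clashes when both reach the same state with identical unread suffix — and to a fresh state only if none does.
a: 0a undefined. 0a->0: no, b/ab meet in 0 with "b" left. Open state 1: 0a->1.
b: 0b undefined. 0b->0: no, a/bba meet in 1. 0b->1: ok.
aa: 1a undefined. 1a->0: ok.
ab: 1b undefined. 1b->0: no, a/abb meet in 1. 1b->1: no, a/ab meet in 1. Open state 2: 1b->2.
aba: 2a undefined. 2a->0: no, aa/aba meet in 0. 2a->1: no, a/aba meet in 1. 2a->2: ok.
abb: 2b undefined. 2b->0: no, aa/abb meet in 0. 2b->1: no, a/abb meet in 1. 2b->2: no, abbab/ab meet in 2. Open state 3: 2b->3.
abba: 3a undefined. 3a->0: no, a/abbaa meet in 1. 3a->1: no, aa/abbaa meet in 0. 3a->2: no, abbab/abb meet in 3. 3a->3: ok.
abbb: 3b undefined. 3b->0: ok.
All examples now run through 4 states with every (state, symbol) defined. Accept strings end in {0,1}, Reject strings end in {2,3}; accept={0,1}.

states=4 start=0 accept={0,1} delta: 0a->1 0b->1 1a->0 1b->2 2a->2 2b->3 3a->3 3b->0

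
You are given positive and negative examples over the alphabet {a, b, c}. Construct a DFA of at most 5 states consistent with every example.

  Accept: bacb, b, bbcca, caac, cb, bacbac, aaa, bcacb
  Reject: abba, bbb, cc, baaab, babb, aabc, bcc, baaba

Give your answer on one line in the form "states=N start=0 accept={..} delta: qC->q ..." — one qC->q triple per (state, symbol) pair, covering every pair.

Grow the machine one transition at a time. Run the examples from 0; the earliest place one falls off (shortest prefix, ties alphabetical) gets sent to the lowest-numbered state that keeps every Accept/Reject pair distinguishable — a pair clashes when both reach the same state with identical unread suffix — and to a fresh state only if none does.
a: 0a undefined. 0a->0: ok.
b: 0b undefined. 0b->0: no, b/abba meet in 0. Open state 1: 0b->1.
c: 0c undefined. 0c->0: no, caac/cc meet in 0. 0c->1: ok.
ba: 1a undefined. 1a->0: no, bacb/babb meet in 1 with "b" left. 1a->1: no, caac/cc meet in 1 with "c" left. Open state 2: 1a->2.
bb: 1b undefined. 1b->0: no, b/bbb meet in 1. 1b->1: no, b/bbb meet in 1. 1b->2: ok.
bc: 1c undefined. 1c->0: no, b/bcc meet in 1. 1c->1: no, b/cc meet in 1. 1c->2: no, cb/cc meet in 2. Open state 3: 1c->3.
baa: 2a undefined. 2a->0: no, b/baaab meet in 1. 2a->1: no, b/abba meet in 1. 2a->2: no, cb/abba meet in 2. 2a->3: no, caac/bcc meet in 3 with "c" left. Open state 4: 2a->4.
bab: 2b undefined. 2b->0: no, b/babb meet in 1. 2b->1: no, b/bbb meet in 1. 2b->2: no, cb/bbb meet in 2. 2b->3: ok.
bac: 2c undefined. 2c->0: ok.
bca: 3a undefined. 3a->0: ok.
bcc: 3c undefined. 3c->0: no, bacbac/bcc meet in 0. 3c->1: no, bacb/bcc meet in 1. 3c->2: no, bbcca/bcc meet in 2. 3c->3: ok.
baaa: 4a undefined. 4a->0: no, bacb/baaab meet in 1. 4a->1: no, bbcca/baaab meet in 2. 4a->2: ok.
baab: 4b undefined. 4b->0: no, bacbac/baaba meet in 0. 4b->1: no, bbcca/baaba meet in 2. 4b->2: ok.
babb: 3b undefined. 3b->0: no, bacbac/babb meet in 0. 3b->1: no, bacb/babb meet in 1. 3b->2: no, bbcca/babb meet in 2. 3b->3: ok.
caac: 4c undefined. 4c->0: ok.
All examples now run through 5 states with every (state, symbol) defined. Accept strings end in {0,1,2}, Reject strings end in {3,4}; accept={0,1,2}.

states=5 start=0 accept={0,1,2} delta: 0a->0 0b->1 0c->1 1a->2 1b->2 1c->3 2a->4 2b->3 2c->0 3a->0 3b->3 3c->3 4a->2 4b->2 4c->0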